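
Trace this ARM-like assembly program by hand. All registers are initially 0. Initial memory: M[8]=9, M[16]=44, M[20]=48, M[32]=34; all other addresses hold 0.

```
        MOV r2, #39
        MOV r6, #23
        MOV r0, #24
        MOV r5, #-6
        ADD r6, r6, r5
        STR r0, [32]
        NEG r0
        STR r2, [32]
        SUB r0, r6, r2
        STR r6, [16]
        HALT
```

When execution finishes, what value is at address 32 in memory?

r2=39
r6=23
r0=24
r5=-6
r6=23+(-6)=17
STR r0, [32] → M[32]=24
r0=-(24)=-24
STR r2, [32] → M[32]=39
r0=17-39=-22
STR r6, [16] → M[16]=17
halt.

39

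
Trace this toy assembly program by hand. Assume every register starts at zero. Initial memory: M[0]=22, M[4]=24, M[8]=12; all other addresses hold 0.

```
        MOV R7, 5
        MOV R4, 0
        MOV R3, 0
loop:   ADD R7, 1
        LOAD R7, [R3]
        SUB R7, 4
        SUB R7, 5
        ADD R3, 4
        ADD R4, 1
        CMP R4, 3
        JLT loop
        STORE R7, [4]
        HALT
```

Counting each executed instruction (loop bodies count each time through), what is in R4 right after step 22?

2

R7=5
R4=0
R3=0
R7=5+1=6
R7=M[0]=22
R7=22-4=18
R7=18-5=13
R3=0+4=4
R4=0+1=1
CMP R4, 3  (cmp 1,3)
JLT loop: taken
R7=13+1=14
R7=M[4]=24
R7=24-4=20
R7=20-5=15
R3=4+4=8
R4=1+1=2
CMP R4, 3  (cmp 2,3)
JLT loop: taken
R7=15+1=16
R7=M[8]=12
R7=12-4=8
After step 22: R4 = 2.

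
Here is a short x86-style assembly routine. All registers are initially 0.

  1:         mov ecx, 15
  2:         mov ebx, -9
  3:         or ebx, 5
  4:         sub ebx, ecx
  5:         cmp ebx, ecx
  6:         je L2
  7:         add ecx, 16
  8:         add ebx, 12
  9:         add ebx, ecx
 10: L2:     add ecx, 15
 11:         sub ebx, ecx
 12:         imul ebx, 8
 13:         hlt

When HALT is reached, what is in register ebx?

mov ecx, 15 → ecx=15
mov ebx, -9 → ebx=-9
or ebx, 5 → ebx=(-9)|5=-9
sub ebx, ecx → ebx=(-9)-15=-24
cmp ebx, ecx  (cmp -24,15)
je L2: not taken
add ecx, 16 → ecx=15+16=31
add ebx, 12 → ebx=(-24)+12=-12
add ebx, ecx → ebx=(-12)+31=19
add ecx, 15 → ecx=31+15=46
sub ebx, ecx → ebx=19-46=-27
imul ebx, 8 → ebx=(-27)*8=-216
halt.

-216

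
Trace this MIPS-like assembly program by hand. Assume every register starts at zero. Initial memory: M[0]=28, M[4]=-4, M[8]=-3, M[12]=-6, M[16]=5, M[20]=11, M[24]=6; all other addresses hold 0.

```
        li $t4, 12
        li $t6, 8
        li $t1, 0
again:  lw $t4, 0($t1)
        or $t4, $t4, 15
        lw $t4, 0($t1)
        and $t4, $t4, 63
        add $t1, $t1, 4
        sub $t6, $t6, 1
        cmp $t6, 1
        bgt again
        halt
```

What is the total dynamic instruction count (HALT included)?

60

$t4=12
$t6=8
$t1=0
$t4=M[0]=28
$t4=28|15=31
$t4=M[0]=28
$t4=28&63=28
$t1=0+4=4
$t6=8-1=7
cmp $t6, 1  (cmp 7,1)
bgt again: taken
$t4=M[4]=-4
$t4=(-4)|15=-1
$t4=M[4]=-4
$t4=(-4)&63=60
$t1=4+4=8
$t6=7-1=6
cmp $t6, 1  (cmp 6,1)
bgt again: taken
$t4=M[8]=-3
$t4=(-3)|15=-1
$t4=M[8]=-3
$t4=(-3)&63=61
$t1=8+4=12
$t6=6-1=5
cmp $t6, 1  (cmp 5,1)
bgt again: taken
$t4=M[12]=-6
$t4=(-6)|15=-1
$t4=M[12]=-6
$t4=(-6)&63=58
$t1=12+4=16
$t6=5-1=4
cmp $t6, 1  (cmp 4,1)
bgt again: taken
$t4=M[16]=5
$t4=5|15=15
$t4=M[16]=5
$t4=5&63=5
$t1=16+4=20
$t6=4-1=3
cmp $t6, 1  (cmp 3,1)
bgt again: taken
$t4=M[20]=11
$t4=11|15=15
$t4=M[20]=11
$t4=11&63=11
$t1=20+4=24
$t6=3-1=2
cmp $t6, 1  (cmp 2,1)
bgt again: taken
$t4=M[24]=6
$t4=6|15=15
$t4=M[24]=6
$t4=6&63=6
$t1=24+4=28
$t6=2-1=1
cmp $t6, 1  (cmp 1,1)
bgt again: not taken
halt.
Total executed instructions: 60.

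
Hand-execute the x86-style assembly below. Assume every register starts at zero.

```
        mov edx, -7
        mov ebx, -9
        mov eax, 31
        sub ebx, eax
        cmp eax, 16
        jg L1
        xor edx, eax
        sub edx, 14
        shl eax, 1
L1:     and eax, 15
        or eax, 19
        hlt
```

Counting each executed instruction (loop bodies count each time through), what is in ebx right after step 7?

mov edx, -7 → edx=-7
mov ebx, -9 → ebx=-9
mov eax, 31 → eax=31
sub ebx, eax → ebx=(-9)-31=-40
cmp eax, 16  (cmp 31,16)
jg L1: taken
and eax, 15 → eax=31&15=15
After step 7: ebx = -40.

-40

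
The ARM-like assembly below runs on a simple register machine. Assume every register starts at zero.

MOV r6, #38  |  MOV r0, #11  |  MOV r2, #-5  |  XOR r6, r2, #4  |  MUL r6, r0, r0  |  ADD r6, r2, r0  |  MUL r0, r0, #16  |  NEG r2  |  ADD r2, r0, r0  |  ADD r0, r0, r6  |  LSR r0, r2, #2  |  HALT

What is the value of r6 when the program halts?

MOV r6, #38 → r6=38
MOV r0, #11 → r0=11
MOV r2, #-5 → r2=-5
XOR r6, r2, #4 → r6=(-5)^4=-1
MUL r6, r0, r0 → r6=11*11=121
ADD r6, r2, r0 → r6=(-5)+11=6
MUL r0, r0, #16 → r0=11*16=176
NEG r2 → r2=-(-5)=5
ADD r2, r0, r0 → r2=176+176=352
ADD r0, r0, r6 → r0=176+6=182
LSR r0, r2, #2 → r0=352>>2=88
halt.

6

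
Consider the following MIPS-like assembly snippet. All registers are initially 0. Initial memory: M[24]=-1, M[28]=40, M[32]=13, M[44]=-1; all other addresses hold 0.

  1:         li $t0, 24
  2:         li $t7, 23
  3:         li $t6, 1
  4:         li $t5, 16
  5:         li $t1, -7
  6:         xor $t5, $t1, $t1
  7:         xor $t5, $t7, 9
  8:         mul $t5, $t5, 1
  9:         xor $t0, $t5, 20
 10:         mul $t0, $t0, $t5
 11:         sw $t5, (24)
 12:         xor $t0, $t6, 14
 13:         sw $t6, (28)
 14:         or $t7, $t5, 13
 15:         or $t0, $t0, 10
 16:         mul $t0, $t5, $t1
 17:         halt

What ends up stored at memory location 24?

$t0=24
$t7=23
$t6=1
$t5=16
$t1=-7
$t5=(-7)^(-7)=0
$t5=23^9=30
$t5=30*1=30
$t0=30^20=10
$t0=10*30=300
sw $t5, (24) → M[24]=30
$t0=1^14=15
sw $t6, (28) → M[28]=1
$t7=30|13=31
$t0=15|10=15
$t0=30*(-7)=-210
halt.

30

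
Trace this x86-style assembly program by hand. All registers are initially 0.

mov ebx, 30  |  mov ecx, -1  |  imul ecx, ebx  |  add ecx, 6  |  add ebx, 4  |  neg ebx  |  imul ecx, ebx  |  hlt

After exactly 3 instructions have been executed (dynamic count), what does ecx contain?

-30

ebx=30
ecx=-1
ecx=(-1)*30=-30
After step 3: ecx = -30.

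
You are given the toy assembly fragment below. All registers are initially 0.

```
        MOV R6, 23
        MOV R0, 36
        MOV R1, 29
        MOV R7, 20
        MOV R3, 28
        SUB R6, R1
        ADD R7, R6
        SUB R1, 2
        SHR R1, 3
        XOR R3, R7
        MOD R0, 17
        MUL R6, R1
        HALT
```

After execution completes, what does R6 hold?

-18

R6=23
R0=36
R1=29
R7=20
R3=28
R6=23-29=-6
R7=20+(-6)=14
R1=29-2=27
R1=27>>3=3
R3=28^14=18
R0=36%17=2
R6=(-6)*3=-18
halt.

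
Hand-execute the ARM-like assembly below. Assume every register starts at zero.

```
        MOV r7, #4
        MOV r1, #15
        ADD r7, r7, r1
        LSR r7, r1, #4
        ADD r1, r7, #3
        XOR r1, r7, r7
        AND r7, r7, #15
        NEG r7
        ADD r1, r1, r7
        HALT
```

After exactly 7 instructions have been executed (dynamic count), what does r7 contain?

0

r7=4
r1=15
r7=4+15=19
r7=15>>4=0
r1=0+3=3
r1=0^0=0
r7=0&15=0
After step 7: r7 = 0.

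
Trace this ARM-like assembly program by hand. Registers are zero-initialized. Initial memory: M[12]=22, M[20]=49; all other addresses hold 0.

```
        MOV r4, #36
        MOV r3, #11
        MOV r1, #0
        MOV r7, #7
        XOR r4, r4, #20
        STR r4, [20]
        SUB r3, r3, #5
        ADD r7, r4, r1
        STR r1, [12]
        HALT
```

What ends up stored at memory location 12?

0

MOV r4, #36 → r4=36
MOV r3, #11 → r3=11
MOV r1, #0 → r1=0
MOV r7, #7 → r7=7
XOR r4, r4, #20 → r4=36^20=48
STR r4, [20] → M[20]=48
SUB r3, r3, #5 → r3=11-5=6
ADD r7, r4, r1 → r7=48+0=48
STR r1, [12] → M[12]=0
halt.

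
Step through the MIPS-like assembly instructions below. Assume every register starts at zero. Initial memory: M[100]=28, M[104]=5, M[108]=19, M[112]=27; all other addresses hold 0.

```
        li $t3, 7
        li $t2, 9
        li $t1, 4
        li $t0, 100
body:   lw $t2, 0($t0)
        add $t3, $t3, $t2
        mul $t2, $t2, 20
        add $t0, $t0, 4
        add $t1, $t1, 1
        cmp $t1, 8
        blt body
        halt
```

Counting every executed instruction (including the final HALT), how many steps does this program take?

after li $t3, 7: $t3=7
after li $t2, 9: $t2=9
after li $t1, 4: $t1=4
after li $t0, 100: $t0=100
after lw $t2, 0($t0): $t2=M[100]=28
after add $t3, $t3, $t2: $t3=7+28=35
after mul $t2, $t2, 20: $t2=28*20=560
after add $t0, $t0, 4: $t0=100+4=104
after add $t1, $t1, 1: $t1=4+1=5
cmp $t1, 8  (cmp 5,8)
blt body: taken
after lw $t2, 0($t0): $t2=M[104]=5
after add $t3, $t3, $t2: $t3=35+5=40
after mul $t2, $t2, 20: $t2=5*20=100
after add $t0, $t0, 4: $t0=104+4=108
after add $t1, $t1, 1: $t1=5+1=6
cmp $t1, 8  (cmp 6,8)
blt body: taken
after lw $t2, 0($t0): $t2=M[108]=19
after add $t3, $t3, $t2: $t3=40+19=59
after mul $t2, $t2, 20: $t2=19*20=380
after add $t0, $t0, 4: $t0=108+4=112
after add $t1, $t1, 1: $t1=6+1=7
cmp $t1, 8  (cmp 7,8)
blt body: taken
after lw $t2, 0($t0): $t2=M[112]=27
after add $t3, $t3, $t2: $t3=59+27=86
after mul $t2, $t2, 20: $t2=27*20=540
after add $t0, $t0, 4: $t0=112+4=116
after add $t1, $t1, 1: $t1=7+1=8
cmp $t1, 8  (cmp 8,8)
blt body: not taken
halt.
Total executed instructions: 33.

33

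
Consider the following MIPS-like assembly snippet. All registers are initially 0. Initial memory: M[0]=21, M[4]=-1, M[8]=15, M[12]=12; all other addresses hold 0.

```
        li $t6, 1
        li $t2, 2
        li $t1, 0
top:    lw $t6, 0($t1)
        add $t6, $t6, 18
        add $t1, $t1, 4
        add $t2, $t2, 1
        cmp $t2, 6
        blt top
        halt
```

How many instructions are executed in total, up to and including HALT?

28

after li $t6, 1: $t6=1
after li $t2, 2: $t2=2
after li $t1, 0: $t1=0
after lw $t6, 0($t1): $t6=M[0]=21
after add $t6, $t6, 18: $t6=21+18=39
after add $t1, $t1, 4: $t1=0+4=4
after add $t2, $t2, 1: $t2=2+1=3
cmp $t2, 6  (cmp 3,6)
blt top: taken
after lw $t6, 0($t1): $t6=M[4]=-1
after add $t6, $t6, 18: $t6=(-1)+18=17
after add $t1, $t1, 4: $t1=4+4=8
after add $t2, $t2, 1: $t2=3+1=4
cmp $t2, 6  (cmp 4,6)
blt top: taken
after lw $t6, 0($t1): $t6=M[8]=15
after add $t6, $t6, 18: $t6=15+18=33
after add $t1, $t1, 4: $t1=8+4=12
after add $t2, $t2, 1: $t2=4+1=5
cmp $t2, 6  (cmp 5,6)
blt top: taken
after lw $t6, 0($t1): $t6=M[12]=12
after add $t6, $t6, 18: $t6=12+18=30
after add $t1, $t1, 4: $t1=12+4=16
after add $t2, $t2, 1: $t2=5+1=6
cmp $t2, 6  (cmp 6,6)
blt top: not taken
halt.
Total executed instructions: 28.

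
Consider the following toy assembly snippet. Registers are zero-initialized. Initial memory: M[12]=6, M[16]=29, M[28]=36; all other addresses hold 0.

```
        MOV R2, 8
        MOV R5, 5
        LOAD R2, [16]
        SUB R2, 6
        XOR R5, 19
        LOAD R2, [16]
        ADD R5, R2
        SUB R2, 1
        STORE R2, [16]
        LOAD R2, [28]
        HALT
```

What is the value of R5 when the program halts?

51

after MOV R2, 8: R2=8
after MOV R5, 5: R5=5
after LOAD R2, [16]: R2=M[16]=29
after SUB R2, 6: R2=29-6=23
after XOR R5, 19: R5=5^19=22
after LOAD R2, [16]: R2=M[16]=29
after ADD R5, R2: R5=22+29=51
after SUB R2, 1: R2=29-1=28
STORE R2, [16] → M[16]=28
after LOAD R2, [28]: R2=M[28]=36
halt.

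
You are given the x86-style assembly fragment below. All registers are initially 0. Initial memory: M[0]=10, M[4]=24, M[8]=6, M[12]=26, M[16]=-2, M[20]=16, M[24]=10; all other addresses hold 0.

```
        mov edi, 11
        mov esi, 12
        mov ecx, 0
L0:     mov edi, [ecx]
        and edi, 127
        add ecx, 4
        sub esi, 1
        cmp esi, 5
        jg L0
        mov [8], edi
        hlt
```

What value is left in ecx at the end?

after mov edi, 11: edi=11
after mov esi, 12: esi=12
after mov ecx, 0: ecx=0
after mov edi, [ecx]: edi=M[0]=10
after and edi, 127: edi=10&127=10
after add ecx, 4: ecx=0+4=4
after sub esi, 1: esi=12-1=11
cmp esi, 5  (cmp 11,5)
jg L0: taken
after mov edi, [ecx]: edi=M[4]=24
after and edi, 127: edi=24&127=24
after add ecx, 4: ecx=4+4=8
after sub esi, 1: esi=11-1=10
cmp esi, 5  (cmp 10,5)
jg L0: taken
after mov edi, [ecx]: edi=M[8]=6
after and edi, 127: edi=6&127=6
after add ecx, 4: ecx=8+4=12
after sub esi, 1: esi=10-1=9
cmp esi, 5  (cmp 9,5)
jg L0: taken
after mov edi, [ecx]: edi=M[12]=26
after and edi, 127: edi=26&127=26
after add ecx, 4: ecx=12+4=16
after sub esi, 1: esi=9-1=8
cmp esi, 5  (cmp 8,5)
jg L0: taken
after mov edi, [ecx]: edi=M[16]=-2
after and edi, 127: edi=(-2)&127=126
after add ecx, 4: ecx=16+4=20
after sub esi, 1: esi=8-1=7
cmp esi, 5  (cmp 7,5)
jg L0: taken
after mov edi, [ecx]: edi=M[20]=16
after and edi, 127: edi=16&127=16
after add ecx, 4: ecx=20+4=24
after sub esi, 1: esi=7-1=6
cmp esi, 5  (cmp 6,5)
jg L0: taken
after mov edi, [ecx]: edi=M[24]=10
after and edi, 127: edi=10&127=10
after add ecx, 4: ecx=24+4=28
after sub esi, 1: esi=6-1=5
cmp esi, 5  (cmp 5,5)
jg L0: not taken
mov [8], edi → M[8]=10
halt.

28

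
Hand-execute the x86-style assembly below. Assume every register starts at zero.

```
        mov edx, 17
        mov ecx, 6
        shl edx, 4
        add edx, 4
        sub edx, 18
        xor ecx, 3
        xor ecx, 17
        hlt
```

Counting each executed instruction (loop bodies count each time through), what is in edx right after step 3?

edx=17
ecx=6
edx=17<<4=272
After step 3: edx = 272.

272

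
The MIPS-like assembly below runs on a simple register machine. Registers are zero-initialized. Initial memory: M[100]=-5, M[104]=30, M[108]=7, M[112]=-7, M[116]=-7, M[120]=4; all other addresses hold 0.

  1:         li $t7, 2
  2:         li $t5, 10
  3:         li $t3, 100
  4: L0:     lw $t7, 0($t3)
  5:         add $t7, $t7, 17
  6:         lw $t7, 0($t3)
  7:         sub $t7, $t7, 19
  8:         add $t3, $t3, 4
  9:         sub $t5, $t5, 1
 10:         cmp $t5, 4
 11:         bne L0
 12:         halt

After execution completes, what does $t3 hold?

124

$t7=2
$t5=10
$t3=100
$t7=M[100]=-5
$t7=(-5)+17=12
$t7=M[100]=-5
$t7=(-5)-19=-24
$t3=100+4=104
$t5=10-1=9
cmp $t5, 4  (cmp 9,4)
bne L0: taken
$t7=M[104]=30
$t7=30+17=47
$t7=M[104]=30
$t7=30-19=11
$t3=104+4=108
$t5=9-1=8
cmp $t5, 4  (cmp 8,4)
bne L0: taken
$t7=M[108]=7
$t7=7+17=24
$t7=M[108]=7
$t7=7-19=-12
$t3=108+4=112
$t5=8-1=7
cmp $t5, 4  (cmp 7,4)
bne L0: taken
$t7=M[112]=-7
$t7=(-7)+17=10
$t7=M[112]=-7
$t7=(-7)-19=-26
$t3=112+4=116
$t5=7-1=6
cmp $t5, 4  (cmp 6,4)
bne L0: taken
$t7=M[116]=-7
$t7=(-7)+17=10
$t7=M[116]=-7
$t7=(-7)-19=-26
$t3=116+4=120
$t5=6-1=5
cmp $t5, 4  (cmp 5,4)
bne L0: taken
$t7=M[120]=4
$t7=4+17=21
$t7=M[120]=4
$t7=4-19=-15
$t3=120+4=124
$t5=5-1=4
cmp $t5, 4  (cmp 4,4)
bne L0: not taken
halt.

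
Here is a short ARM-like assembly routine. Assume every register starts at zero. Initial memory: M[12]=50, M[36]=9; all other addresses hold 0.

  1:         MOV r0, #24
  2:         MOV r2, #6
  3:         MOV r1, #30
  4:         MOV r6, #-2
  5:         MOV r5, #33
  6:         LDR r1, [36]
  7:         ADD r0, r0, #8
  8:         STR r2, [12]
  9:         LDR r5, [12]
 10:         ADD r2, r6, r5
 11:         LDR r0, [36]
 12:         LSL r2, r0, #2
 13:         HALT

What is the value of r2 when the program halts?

r0=24
r2=6
r1=30
r6=-2
r5=33
r1=M[36]=9
r0=24+8=32
STR r2, [12] → M[12]=6
r5=M[12]=6
r2=(-2)+6=4
r0=M[36]=9
r2=9<<2=36
halt.

36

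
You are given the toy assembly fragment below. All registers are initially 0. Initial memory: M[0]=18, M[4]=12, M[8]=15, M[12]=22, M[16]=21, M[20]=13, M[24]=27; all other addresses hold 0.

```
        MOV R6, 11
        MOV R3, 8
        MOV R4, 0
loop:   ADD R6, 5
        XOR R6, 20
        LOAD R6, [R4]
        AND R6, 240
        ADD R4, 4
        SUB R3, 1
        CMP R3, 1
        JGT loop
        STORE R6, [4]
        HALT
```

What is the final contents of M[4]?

16

after MOV R6, 11: R6=11
after MOV R3, 8: R3=8
after MOV R4, 0: R4=0
after ADD R6, 5: R6=11+5=16
after XOR R6, 20: R6=16^20=4
after LOAD R6, [R4]: R6=M[0]=18
after AND R6, 240: R6=18&240=16
after ADD R4, 4: R4=0+4=4
after SUB R3, 1: R3=8-1=7
CMP R3, 1  (cmp 7,1)
JGT loop: taken
after ADD R6, 5: R6=16+5=21
after XOR R6, 20: R6=21^20=1
after LOAD R6, [R4]: R6=M[4]=12
after AND R6, 240: R6=12&240=0
after ADD R4, 4: R4=4+4=8
after SUB R3, 1: R3=7-1=6
CMP R3, 1  (cmp 6,1)
JGT loop: taken
after ADD R6, 5: R6=0+5=5
after XOR R6, 20: R6=5^20=17
after LOAD R6, [R4]: R6=M[8]=15
after AND R6, 240: R6=15&240=0
after ADD R4, 4: R4=8+4=12
after SUB R3, 1: R3=6-1=5
CMP R3, 1  (cmp 5,1)
JGT loop: taken
after ADD R6, 5: R6=0+5=5
after XOR R6, 20: R6=5^20=17
after LOAD R6, [R4]: R6=M[12]=22
after AND R6, 240: R6=22&240=16
after ADD R4, 4: R4=12+4=16
after SUB R3, 1: R3=5-1=4
CMP R3, 1  (cmp 4,1)
JGT loop: taken
after ADD R6, 5: R6=16+5=21
after XOR R6, 20: R6=21^20=1
after LOAD R6, [R4]: R6=M[16]=21
after AND R6, 240: R6=21&240=16
after ADD R4, 4: R4=16+4=20
after SUB R3, 1: R3=4-1=3
CMP R3, 1  (cmp 3,1)
JGT loop: taken
after ADD R6, 5: R6=16+5=21
after XOR R6, 20: R6=21^20=1
after LOAD R6, [R4]: R6=M[20]=13
after AND R6, 240: R6=13&240=0
after ADD R4, 4: R4=20+4=24
after SUB R3, 1: R3=3-1=2
CMP R3, 1  (cmp 2,1)
JGT loop: taken
after ADD R6, 5: R6=0+5=5
after XOR R6, 20: R6=5^20=17
after LOAD R6, [R4]: R6=M[24]=27
after AND R6, 240: R6=27&240=16
after ADD R4, 4: R4=24+4=28
after SUB R3, 1: R3=2-1=1
CMP R3, 1  (cmp 1,1)
JGT loop: not taken
STORE R6, [4] → M[4]=16
halt.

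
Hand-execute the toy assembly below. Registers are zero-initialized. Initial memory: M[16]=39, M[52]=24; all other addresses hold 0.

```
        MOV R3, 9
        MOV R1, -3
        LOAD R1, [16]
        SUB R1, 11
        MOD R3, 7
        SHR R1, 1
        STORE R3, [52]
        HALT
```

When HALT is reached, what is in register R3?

2

after MOV R3, 9: R3=9
after MOV R1, -3: R1=-3
after LOAD R1, [16]: R1=M[16]=39
after SUB R1, 11: R1=39-11=28
after MOD R3, 7: R3=9%7=2
after SHR R1, 1: R1=28>>1=14
STORE R3, [52] → M[52]=2
halt.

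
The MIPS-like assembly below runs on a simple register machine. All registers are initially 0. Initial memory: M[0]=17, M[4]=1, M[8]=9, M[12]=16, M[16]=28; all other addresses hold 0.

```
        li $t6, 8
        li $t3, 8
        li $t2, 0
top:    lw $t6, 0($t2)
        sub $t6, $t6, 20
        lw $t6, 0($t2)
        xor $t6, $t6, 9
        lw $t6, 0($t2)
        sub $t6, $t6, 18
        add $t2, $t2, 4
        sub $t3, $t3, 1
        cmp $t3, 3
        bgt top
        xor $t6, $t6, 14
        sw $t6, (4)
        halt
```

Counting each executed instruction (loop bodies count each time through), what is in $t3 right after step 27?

li $t6, 8 → $t6=8
li $t3, 8 → $t3=8
li $t2, 0 → $t2=0
lw $t6, 0($t2) → $t6=M[0]=17
sub $t6, $t6, 20 → $t6=17-20=-3
lw $t6, 0($t2) → $t6=M[0]=17
xor $t6, $t6, 9 → $t6=17^9=24
lw $t6, 0($t2) → $t6=M[0]=17
sub $t6, $t6, 18 → $t6=17-18=-1
add $t2, $t2, 4 → $t2=0+4=4
sub $t3, $t3, 1 → $t3=8-1=7
cmp $t3, 3  (cmp 7,3)
bgt top: taken
lw $t6, 0($t2) → $t6=M[4]=1
sub $t6, $t6, 20 → $t6=1-20=-19
lw $t6, 0($t2) → $t6=M[4]=1
xor $t6, $t6, 9 → $t6=1^9=8
lw $t6, 0($t2) → $t6=M[4]=1
sub $t6, $t6, 18 → $t6=1-18=-17
add $t2, $t2, 4 → $t2=4+4=8
sub $t3, $t3, 1 → $t3=7-1=6
cmp $t3, 3  (cmp 6,3)
bgt top: taken
lw $t6, 0($t2) → $t6=M[8]=9
sub $t6, $t6, 20 → $t6=9-20=-11
lw $t6, 0($t2) → $t6=M[8]=9
xor $t6, $t6, 9 → $t6=9^9=0
After step 27: $t3 = 6.

6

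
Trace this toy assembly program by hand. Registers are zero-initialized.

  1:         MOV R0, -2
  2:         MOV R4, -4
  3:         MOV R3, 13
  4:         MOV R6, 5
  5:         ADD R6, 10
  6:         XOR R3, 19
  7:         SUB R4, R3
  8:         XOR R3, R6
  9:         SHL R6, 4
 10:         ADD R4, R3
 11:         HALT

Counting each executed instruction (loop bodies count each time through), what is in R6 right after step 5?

15

MOV R0, -2 → R0=-2
MOV R4, -4 → R4=-4
MOV R3, 13 → R3=13
MOV R6, 5 → R6=5
ADD R6, 10 → R6=5+10=15
After step 5: R6 = 15.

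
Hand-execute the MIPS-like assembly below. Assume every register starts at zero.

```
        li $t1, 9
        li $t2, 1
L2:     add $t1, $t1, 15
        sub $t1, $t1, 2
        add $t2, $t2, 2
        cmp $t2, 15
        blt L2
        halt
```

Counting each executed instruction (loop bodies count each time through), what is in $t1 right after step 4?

after li $t1, 9: $t1=9
after li $t2, 1: $t2=1
after add $t1, $t1, 15: $t1=9+15=24
after sub $t1, $t1, 2: $t1=24-2=22
After step 4: $t1 = 22.

22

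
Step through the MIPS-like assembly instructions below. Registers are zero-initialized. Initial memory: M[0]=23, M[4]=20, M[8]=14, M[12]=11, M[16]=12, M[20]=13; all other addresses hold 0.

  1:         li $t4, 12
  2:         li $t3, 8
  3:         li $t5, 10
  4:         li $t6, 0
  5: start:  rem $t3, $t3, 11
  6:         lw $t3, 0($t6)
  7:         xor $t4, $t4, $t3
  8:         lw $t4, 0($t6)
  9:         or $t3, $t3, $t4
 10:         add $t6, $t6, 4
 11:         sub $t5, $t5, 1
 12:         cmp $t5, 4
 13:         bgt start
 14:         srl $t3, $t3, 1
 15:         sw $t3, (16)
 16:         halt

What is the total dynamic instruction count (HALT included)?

$t4=12
$t3=8
$t5=10
$t6=0
$t3=8%11=8
$t3=M[0]=23
$t4=12^23=27
$t4=M[0]=23
$t3=23|23=23
$t6=0+4=4
$t5=10-1=9
cmp $t5, 4  (cmp 9,4)
bgt start: taken
$t3=23%11=1
$t3=M[4]=20
$t4=23^20=3
$t4=M[4]=20
$t3=20|20=20
$t6=4+4=8
$t5=9-1=8
cmp $t5, 4  (cmp 8,4)
bgt start: taken
$t3=20%11=9
$t3=M[8]=14
$t4=20^14=26
$t4=M[8]=14
$t3=14|14=14
$t6=8+4=12
$t5=8-1=7
cmp $t5, 4  (cmp 7,4)
bgt start: taken
$t3=14%11=3
$t3=M[12]=11
$t4=14^11=5
$t4=M[12]=11
$t3=11|11=11
$t6=12+4=16
$t5=7-1=6
cmp $t5, 4  (cmp 6,4)
bgt start: taken
$t3=11%11=0
$t3=M[16]=12
$t4=11^12=7
$t4=M[16]=12
$t3=12|12=12
$t6=16+4=20
$t5=6-1=5
cmp $t5, 4  (cmp 5,4)
bgt start: taken
$t3=12%11=1
$t3=M[20]=13
$t4=12^13=1
$t4=M[20]=13
$t3=13|13=13
$t6=20+4=24
$t5=5-1=4
cmp $t5, 4  (cmp 4,4)
bgt start: not taken
$t3=13>>1=6
sw $t3, (16) → M[16]=6
halt.
Total executed instructions: 61.

61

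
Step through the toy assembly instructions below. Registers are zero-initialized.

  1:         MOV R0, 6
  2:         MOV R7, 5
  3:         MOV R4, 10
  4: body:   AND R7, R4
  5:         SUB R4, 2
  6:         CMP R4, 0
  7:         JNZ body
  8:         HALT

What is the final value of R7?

R0=6
R7=5
R4=10
R7=5&10=0
R4=10-2=8
CMP R4, 0  (cmp 8,0)
JNZ body: taken
R7=0&8=0
R4=8-2=6
CMP R4, 0  (cmp 6,0)
JNZ body: taken
R7=0&6=0
R4=6-2=4
CMP R4, 0  (cmp 4,0)
JNZ body: taken
R7=0&4=0
R4=4-2=2
CMP R4, 0  (cmp 2,0)
JNZ body: taken
R7=0&2=0
R4=2-2=0
CMP R4, 0  (cmp 0,0)
JNZ body: not taken
halt.

0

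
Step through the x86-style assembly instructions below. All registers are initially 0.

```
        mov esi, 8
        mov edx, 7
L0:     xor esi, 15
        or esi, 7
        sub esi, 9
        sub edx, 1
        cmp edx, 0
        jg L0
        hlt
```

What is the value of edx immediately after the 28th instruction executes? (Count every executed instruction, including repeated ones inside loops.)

after mov esi, 8: esi=8
after mov edx, 7: edx=7
after xor esi, 15: esi=8^15=7
after or esi, 7: esi=7|7=7
after sub esi, 9: esi=7-9=-2
after sub edx, 1: edx=7-1=6
cmp edx, 0  (cmp 6,0)
jg L0: taken
after xor esi, 15: esi=(-2)^15=-15
after or esi, 7: esi=(-15)|7=-9
after sub esi, 9: esi=(-9)-9=-18
after sub edx, 1: edx=6-1=5
cmp edx, 0  (cmp 5,0)
jg L0: taken
after xor esi, 15: esi=(-18)^15=-31
after or esi, 7: esi=(-31)|7=-25
after sub esi, 9: esi=(-25)-9=-34
after sub edx, 1: edx=5-1=4
cmp edx, 0  (cmp 4,0)
jg L0: taken
after xor esi, 15: esi=(-34)^15=-47
after or esi, 7: esi=(-47)|7=-41
after sub esi, 9: esi=(-41)-9=-50
after sub edx, 1: edx=4-1=3
cmp edx, 0  (cmp 3,0)
jg L0: taken
after xor esi, 15: esi=(-50)^15=-63
after or esi, 7: esi=(-63)|7=-57
After step 28: edx = 3.

3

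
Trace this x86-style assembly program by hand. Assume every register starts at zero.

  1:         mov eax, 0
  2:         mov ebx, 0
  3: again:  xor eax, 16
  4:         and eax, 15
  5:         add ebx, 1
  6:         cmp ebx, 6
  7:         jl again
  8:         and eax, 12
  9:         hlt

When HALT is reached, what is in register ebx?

6

after mov eax, 0: eax=0
after mov ebx, 0: ebx=0
after xor eax, 16: eax=0^16=16
after and eax, 15: eax=16&15=0
after add ebx, 1: ebx=0+1=1
cmp ebx, 6  (cmp 1,6)
jl again: taken
after xor eax, 16: eax=0^16=16
after and eax, 15: eax=16&15=0
after add ebx, 1: ebx=1+1=2
cmp ebx, 6  (cmp 2,6)
jl again: taken
after xor eax, 16: eax=0^16=16
after and eax, 15: eax=16&15=0
after add ebx, 1: ebx=2+1=3
cmp ebx, 6  (cmp 3,6)
jl again: taken
after xor eax, 16: eax=0^16=16
after and eax, 15: eax=16&15=0
after add ebx, 1: ebx=3+1=4
cmp ebx, 6  (cmp 4,6)
jl again: taken
after xor eax, 16: eax=0^16=16
after and eax, 15: eax=16&15=0
after add ebx, 1: ebx=4+1=5
cmp ebx, 6  (cmp 5,6)
jl again: taken
after xor eax, 16: eax=0^16=16
after and eax, 15: eax=16&15=0
after add ebx, 1: ebx=5+1=6
cmp ebx, 6  (cmp 6,6)
jl again: not taken
after and eax, 12: eax=0&12=0
halt.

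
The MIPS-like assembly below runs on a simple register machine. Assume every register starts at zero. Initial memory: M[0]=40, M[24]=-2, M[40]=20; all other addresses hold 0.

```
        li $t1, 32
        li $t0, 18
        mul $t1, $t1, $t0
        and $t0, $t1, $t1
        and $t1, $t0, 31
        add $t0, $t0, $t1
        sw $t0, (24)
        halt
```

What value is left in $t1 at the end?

0

after li $t1, 32: $t1=32
after li $t0, 18: $t0=18
after mul $t1, $t1, $t0: $t1=32*18=576
after and $t0, $t1, $t1: $t0=576&576=576
after and $t1, $t0, 31: $t1=576&31=0
after add $t0, $t0, $t1: $t0=576+0=576
sw $t0, (24) → M[24]=576
halt.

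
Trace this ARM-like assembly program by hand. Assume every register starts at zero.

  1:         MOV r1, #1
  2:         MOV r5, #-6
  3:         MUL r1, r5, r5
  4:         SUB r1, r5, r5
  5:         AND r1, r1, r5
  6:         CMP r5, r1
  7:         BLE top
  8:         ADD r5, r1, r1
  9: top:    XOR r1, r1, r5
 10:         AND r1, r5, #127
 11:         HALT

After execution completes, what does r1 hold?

122

r1=1
r5=-6
r1=(-6)*(-6)=36
r1=(-6)-(-6)=0
r1=0&(-6)=0
CMP r5, r1  (cmp -6,0)
BLE top: taken
r1=0^(-6)=-6
r1=(-6)&127=122
halt.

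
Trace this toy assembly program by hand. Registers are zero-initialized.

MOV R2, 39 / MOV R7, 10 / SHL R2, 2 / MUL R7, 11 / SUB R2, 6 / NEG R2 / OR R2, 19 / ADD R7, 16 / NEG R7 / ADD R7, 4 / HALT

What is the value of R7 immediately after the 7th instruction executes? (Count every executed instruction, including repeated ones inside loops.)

110

R2=39
R7=10
R2=39<<2=156
R7=10*11=110
R2=156-6=150
R2=-(150)=-150
R2=(-150)|19=-133
After step 7: R7 = 110.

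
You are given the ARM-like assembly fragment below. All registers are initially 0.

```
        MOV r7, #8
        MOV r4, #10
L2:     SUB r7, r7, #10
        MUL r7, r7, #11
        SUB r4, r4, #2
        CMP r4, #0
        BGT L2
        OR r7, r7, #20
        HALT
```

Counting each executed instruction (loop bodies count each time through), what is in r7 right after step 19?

r7=8
r4=10
r7=8-10=-2
r7=(-2)*11=-22
r4=10-2=8
CMP r4, #0  (cmp 8,0)
BGT L2: taken
r7=(-22)-10=-32
r7=(-32)*11=-352
r4=8-2=6
CMP r4, #0  (cmp 6,0)
BGT L2: taken
r7=(-352)-10=-362
r7=(-362)*11=-3982
r4=6-2=4
CMP r4, #0  (cmp 4,0)
BGT L2: taken
r7=(-3982)-10=-3992
r7=(-3992)*11=-43912
After step 19: r7 = -43912.

-43912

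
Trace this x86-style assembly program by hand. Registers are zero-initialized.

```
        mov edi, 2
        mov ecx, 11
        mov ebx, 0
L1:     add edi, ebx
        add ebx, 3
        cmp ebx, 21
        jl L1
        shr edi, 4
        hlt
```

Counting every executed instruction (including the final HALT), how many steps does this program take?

after mov edi, 2: edi=2
after mov ecx, 11: ecx=11
after mov ebx, 0: ebx=0
after add edi, ebx: edi=2+0=2
after add ebx, 3: ebx=0+3=3
cmp ebx, 21  (cmp 3,21)
jl L1: taken
after add edi, ebx: edi=2+3=5
after add ebx, 3: ebx=3+3=6
cmp ebx, 21  (cmp 6,21)
jl L1: taken
after add edi, ebx: edi=5+6=11
after add ebx, 3: ebx=6+3=9
cmp ebx, 21  (cmp 9,21)
jl L1: taken
after add edi, ebx: edi=11+9=20
after add ebx, 3: ebx=9+3=12
cmp ebx, 21  (cmp 12,21)
jl L1: taken
after add edi, ebx: edi=20+12=32
after add ebx, 3: ebx=12+3=15
cmp ebx, 21  (cmp 15,21)
jl L1: taken
after add edi, ebx: edi=32+15=47
after add ebx, 3: ebx=15+3=18
cmp ebx, 21  (cmp 18,21)
jl L1: taken
after add edi, ebx: edi=47+18=65
after add ebx, 3: ebx=18+3=21
cmp ebx, 21  (cmp 21,21)
jl L1: not taken
after shr edi, 4: edi=65>>4=4
halt.
Total executed instructions: 33.

33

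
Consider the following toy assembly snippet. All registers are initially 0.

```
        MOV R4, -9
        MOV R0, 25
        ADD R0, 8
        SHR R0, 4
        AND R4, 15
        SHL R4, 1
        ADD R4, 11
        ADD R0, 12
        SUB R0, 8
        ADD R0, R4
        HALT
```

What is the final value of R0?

31

MOV R4, -9 → R4=-9
MOV R0, 25 → R0=25
ADD R0, 8 → R0=25+8=33
SHR R0, 4 → R0=33>>4=2
AND R4, 15 → R4=(-9)&15=7
SHL R4, 1 → R4=7<<1=14
ADD R4, 11 → R4=14+11=25
ADD R0, 12 → R0=2+12=14
SUB R0, 8 → R0=14-8=6
ADD R0, R4 → R0=6+25=31
halt.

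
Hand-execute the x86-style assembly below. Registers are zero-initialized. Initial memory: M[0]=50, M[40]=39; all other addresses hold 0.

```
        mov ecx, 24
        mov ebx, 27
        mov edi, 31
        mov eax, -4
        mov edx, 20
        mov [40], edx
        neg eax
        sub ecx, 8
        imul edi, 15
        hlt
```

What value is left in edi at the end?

465

after mov ecx, 24: ecx=24
after mov ebx, 27: ebx=27
after mov edi, 31: edi=31
after mov eax, -4: eax=-4
after mov edx, 20: edx=20
mov [40], edx → M[40]=20
after neg eax: eax=-(-4)=4
after sub ecx, 8: ecx=24-8=16
after imul edi, 15: edi=31*15=465
halt.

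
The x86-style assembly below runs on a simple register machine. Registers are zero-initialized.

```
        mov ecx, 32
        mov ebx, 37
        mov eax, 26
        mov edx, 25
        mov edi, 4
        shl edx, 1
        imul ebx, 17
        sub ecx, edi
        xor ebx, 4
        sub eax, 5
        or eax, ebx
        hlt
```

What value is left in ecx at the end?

after mov ecx, 32: ecx=32
after mov ebx, 37: ebx=37
after mov eax, 26: eax=26
after mov edx, 25: edx=25
after mov edi, 4: edi=4
after shl edx, 1: edx=25<<1=50
after imul ebx, 17: ebx=37*17=629
after sub ecx, edi: ecx=32-4=28
after xor ebx, 4: ebx=629^4=625
after sub eax, 5: eax=26-5=21
after or eax, ebx: eax=21|625=629
halt.

28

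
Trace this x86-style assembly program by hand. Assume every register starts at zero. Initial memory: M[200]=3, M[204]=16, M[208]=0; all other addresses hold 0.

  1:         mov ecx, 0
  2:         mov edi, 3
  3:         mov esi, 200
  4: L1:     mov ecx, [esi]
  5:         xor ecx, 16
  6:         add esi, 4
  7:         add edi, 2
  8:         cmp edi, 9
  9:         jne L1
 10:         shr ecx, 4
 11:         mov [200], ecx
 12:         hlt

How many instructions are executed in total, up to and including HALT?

mov ecx, 0 → ecx=0
mov edi, 3 → edi=3
mov esi, 200 → esi=200
mov ecx, [esi] → ecx=M[200]=3
xor ecx, 16 → ecx=3^16=19
add esi, 4 → esi=200+4=204
add edi, 2 → edi=3+2=5
cmp edi, 9  (cmp 5,9)
jne L1: taken
mov ecx, [esi] → ecx=M[204]=16
xor ecx, 16 → ecx=16^16=0
add esi, 4 → esi=204+4=208
add edi, 2 → edi=5+2=7
cmp edi, 9  (cmp 7,9)
jne L1: taken
mov ecx, [esi] → ecx=M[208]=0
xor ecx, 16 → ecx=0^16=16
add esi, 4 → esi=208+4=212
add edi, 2 → edi=7+2=9
cmp edi, 9  (cmp 9,9)
jne L1: not taken
shr ecx, 4 → ecx=16>>4=1
mov [200], ecx → M[200]=1
halt.
Total executed instructions: 24.

24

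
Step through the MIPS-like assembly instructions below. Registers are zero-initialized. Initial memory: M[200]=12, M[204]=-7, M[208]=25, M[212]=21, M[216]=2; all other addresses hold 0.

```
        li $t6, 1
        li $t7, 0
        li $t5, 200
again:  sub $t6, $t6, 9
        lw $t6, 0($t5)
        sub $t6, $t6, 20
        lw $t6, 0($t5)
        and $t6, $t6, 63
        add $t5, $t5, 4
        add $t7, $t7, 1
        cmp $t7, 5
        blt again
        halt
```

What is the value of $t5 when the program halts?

$t6=1
$t7=0
$t5=200
$t6=1-9=-8
$t6=M[200]=12
$t6=12-20=-8
$t6=M[200]=12
$t6=12&63=12
$t5=200+4=204
$t7=0+1=1
cmp $t7, 5  (cmp 1,5)
blt again: taken
$t6=12-9=3
$t6=M[204]=-7
$t6=(-7)-20=-27
$t6=M[204]=-7
$t6=(-7)&63=57
$t5=204+4=208
$t7=1+1=2
cmp $t7, 5  (cmp 2,5)
blt again: taken
$t6=57-9=48
$t6=M[208]=25
$t6=25-20=5
$t6=M[208]=25
$t6=25&63=25
$t5=208+4=212
$t7=2+1=3
cmp $t7, 5  (cmp 3,5)
blt again: taken
$t6=25-9=16
$t6=M[212]=21
$t6=21-20=1
$t6=M[212]=21
$t6=21&63=21
$t5=212+4=216
$t7=3+1=4
cmp $t7, 5  (cmp 4,5)
blt again: taken
$t6=21-9=12
$t6=M[216]=2
$t6=2-20=-18
$t6=M[216]=2
$t6=2&63=2
$t5=216+4=220
$t7=4+1=5
cmp $t7, 5  (cmp 5,5)
blt again: not taken
halt.

220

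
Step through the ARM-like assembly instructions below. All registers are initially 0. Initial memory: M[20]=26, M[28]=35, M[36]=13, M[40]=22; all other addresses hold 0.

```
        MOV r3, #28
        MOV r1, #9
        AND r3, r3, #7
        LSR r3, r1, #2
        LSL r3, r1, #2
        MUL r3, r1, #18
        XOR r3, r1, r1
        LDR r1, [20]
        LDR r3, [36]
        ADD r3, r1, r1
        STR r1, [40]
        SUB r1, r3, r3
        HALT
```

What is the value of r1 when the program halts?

0

r3=28
r1=9
r3=28&7=4
r3=9>>2=2
r3=9<<2=36
r3=9*18=162
r3=9^9=0
r1=M[20]=26
r3=M[36]=13
r3=26+26=52
STR r1, [40] → M[40]=26
r1=52-52=0
halt.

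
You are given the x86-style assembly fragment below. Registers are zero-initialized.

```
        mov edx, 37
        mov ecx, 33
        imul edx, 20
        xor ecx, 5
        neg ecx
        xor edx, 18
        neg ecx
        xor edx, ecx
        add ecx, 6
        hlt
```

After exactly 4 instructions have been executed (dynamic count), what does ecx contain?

36

mov edx, 37 → edx=37
mov ecx, 33 → ecx=33
imul edx, 20 → edx=37*20=740
xor ecx, 5 → ecx=33^5=36
After step 4: ecx = 36.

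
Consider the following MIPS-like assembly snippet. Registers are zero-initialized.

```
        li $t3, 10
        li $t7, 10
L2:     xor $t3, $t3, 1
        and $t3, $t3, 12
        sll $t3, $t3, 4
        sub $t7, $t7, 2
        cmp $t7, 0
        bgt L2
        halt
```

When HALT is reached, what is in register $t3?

li $t3, 10 → $t3=10
li $t7, 10 → $t7=10
xor $t3, $t3, 1 → $t3=10^1=11
and $t3, $t3, 12 → $t3=11&12=8
sll $t3, $t3, 4 → $t3=8<<4=128
sub $t7, $t7, 2 → $t7=10-2=8
cmp $t7, 0  (cmp 8,0)
bgt L2: taken
xor $t3, $t3, 1 → $t3=128^1=129
and $t3, $t3, 12 → $t3=129&12=0
sll $t3, $t3, 4 → $t3=0<<4=0
sub $t7, $t7, 2 → $t7=8-2=6
cmp $t7, 0  (cmp 6,0)
bgt L2: taken
xor $t3, $t3, 1 → $t3=0^1=1
and $t3, $t3, 12 → $t3=1&12=0
sll $t3, $t3, 4 → $t3=0<<4=0
sub $t7, $t7, 2 → $t7=6-2=4
cmp $t7, 0  (cmp 4,0)
bgt L2: taken
xor $t3, $t3, 1 → $t3=0^1=1
and $t3, $t3, 12 → $t3=1&12=0
sll $t3, $t3, 4 → $t3=0<<4=0
sub $t7, $t7, 2 → $t7=4-2=2
cmp $t7, 0  (cmp 2,0)
bgt L2: taken
xor $t3, $t3, 1 → $t3=0^1=1
and $t3, $t3, 12 → $t3=1&12=0
sll $t3, $t3, 4 → $t3=0<<4=0
sub $t7, $t7, 2 → $t7=2-2=0
cmp $t7, 0  (cmp 0,0)
bgt L2: not taken
halt.

0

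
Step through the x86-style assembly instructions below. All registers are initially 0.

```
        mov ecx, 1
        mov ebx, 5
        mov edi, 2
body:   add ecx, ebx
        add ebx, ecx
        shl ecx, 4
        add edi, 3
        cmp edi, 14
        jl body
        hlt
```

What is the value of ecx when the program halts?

mov ecx, 1 → ecx=1
mov ebx, 5 → ebx=5
mov edi, 2 → edi=2
add ecx, ebx → ecx=1+5=6
add ebx, ecx → ebx=5+6=11
shl ecx, 4 → ecx=6<<4=96
add edi, 3 → edi=2+3=5
cmp edi, 14  (cmp 5,14)
jl body: taken
add ecx, ebx → ecx=96+11=107
add ebx, ecx → ebx=11+107=118
shl ecx, 4 → ecx=107<<4=1712
add edi, 3 → edi=5+3=8
cmp edi, 14  (cmp 8,14)
jl body: taken
add ecx, ebx → ecx=1712+118=1830
add ebx, ecx → ebx=118+1830=1948
shl ecx, 4 → ecx=1830<<4=29280
add edi, 3 → edi=8+3=11
cmp edi, 14  (cmp 11,14)
jl body: taken
add ecx, ebx → ecx=29280+1948=31228
add ebx, ecx → ebx=1948+31228=33176
shl ecx, 4 → ecx=31228<<4=499648
add edi, 3 → edi=11+3=14
cmp edi, 14  (cmp 14,14)
jl body: not taken
halt.

499648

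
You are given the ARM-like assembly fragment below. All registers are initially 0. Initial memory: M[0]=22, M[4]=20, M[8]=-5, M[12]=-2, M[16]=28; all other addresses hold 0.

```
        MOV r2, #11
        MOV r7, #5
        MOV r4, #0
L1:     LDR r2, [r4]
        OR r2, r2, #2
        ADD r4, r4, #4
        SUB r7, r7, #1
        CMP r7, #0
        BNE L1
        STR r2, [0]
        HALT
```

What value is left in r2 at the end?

r2=11
r7=5
r4=0
r2=M[0]=22
r2=22|2=22
r4=0+4=4
r7=5-1=4
CMP r7, #0  (cmp 4,0)
BNE L1: taken
r2=M[4]=20
r2=20|2=22
r4=4+4=8
r7=4-1=3
CMP r7, #0  (cmp 3,0)
BNE L1: taken
r2=M[8]=-5
r2=(-5)|2=-5
r4=8+4=12
r7=3-1=2
CMP r7, #0  (cmp 2,0)
BNE L1: taken
r2=M[12]=-2
r2=(-2)|2=-2
r4=12+4=16
r7=2-1=1
CMP r7, #0  (cmp 1,0)
BNE L1: taken
r2=M[16]=28
r2=28|2=30
r4=16+4=20
r7=1-1=0
CMP r7, #0  (cmp 0,0)
BNE L1: not taken
STR r2, [0] → M[0]=30
halt.

30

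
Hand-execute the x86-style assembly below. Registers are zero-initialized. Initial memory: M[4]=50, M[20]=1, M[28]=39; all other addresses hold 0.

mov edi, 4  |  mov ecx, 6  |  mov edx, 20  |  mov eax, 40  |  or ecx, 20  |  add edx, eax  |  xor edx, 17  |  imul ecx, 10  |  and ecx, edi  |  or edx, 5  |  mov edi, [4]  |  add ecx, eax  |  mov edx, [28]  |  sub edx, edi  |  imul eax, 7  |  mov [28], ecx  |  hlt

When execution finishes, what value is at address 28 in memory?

44

edi=4
ecx=6
edx=20
eax=40
ecx=6|20=22
edx=20+40=60
edx=60^17=45
ecx=22*10=220
ecx=220&4=4
edx=45|5=45
edi=M[4]=50
ecx=4+40=44
edx=M[28]=39
edx=39-50=-11
eax=40*7=280
mov [28], ecx → M[28]=44
halt.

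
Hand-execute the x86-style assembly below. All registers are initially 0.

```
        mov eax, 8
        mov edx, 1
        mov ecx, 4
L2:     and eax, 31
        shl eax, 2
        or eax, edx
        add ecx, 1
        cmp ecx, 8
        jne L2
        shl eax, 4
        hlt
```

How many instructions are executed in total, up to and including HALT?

29

mov eax, 8 → eax=8
mov edx, 1 → edx=1
mov ecx, 4 → ecx=4
and eax, 31 → eax=8&31=8
shl eax, 2 → eax=8<<2=32
or eax, edx → eax=32|1=33
add ecx, 1 → ecx=4+1=5
cmp ecx, 8  (cmp 5,8)
jne L2: taken
and eax, 31 → eax=33&31=1
shl eax, 2 → eax=1<<2=4
or eax, edx → eax=4|1=5
add ecx, 1 → ecx=5+1=6
cmp ecx, 8  (cmp 6,8)
jne L2: taken
and eax, 31 → eax=5&31=5
shl eax, 2 → eax=5<<2=20
or eax, edx → eax=20|1=21
add ecx, 1 → ecx=6+1=7
cmp ecx, 8  (cmp 7,8)
jne L2: taken
and eax, 31 → eax=21&31=21
shl eax, 2 → eax=21<<2=84
or eax, edx → eax=84|1=85
add ecx, 1 → ecx=7+1=8
cmp ecx, 8  (cmp 8,8)
jne L2: not taken
shl eax, 4 → eax=85<<4=1360
halt.
Total executed instructions: 29.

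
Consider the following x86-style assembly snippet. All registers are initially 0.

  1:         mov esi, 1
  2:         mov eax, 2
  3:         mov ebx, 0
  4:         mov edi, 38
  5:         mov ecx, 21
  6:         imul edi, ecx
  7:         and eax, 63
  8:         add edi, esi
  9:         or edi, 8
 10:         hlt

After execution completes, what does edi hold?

mov esi, 1 → esi=1
mov eax, 2 → eax=2
mov ebx, 0 → ebx=0
mov edi, 38 → edi=38
mov ecx, 21 → ecx=21
imul edi, ecx → edi=38*21=798
and eax, 63 → eax=2&63=2
add edi, esi → edi=798+1=799
or edi, 8 → edi=799|8=799
halt.

799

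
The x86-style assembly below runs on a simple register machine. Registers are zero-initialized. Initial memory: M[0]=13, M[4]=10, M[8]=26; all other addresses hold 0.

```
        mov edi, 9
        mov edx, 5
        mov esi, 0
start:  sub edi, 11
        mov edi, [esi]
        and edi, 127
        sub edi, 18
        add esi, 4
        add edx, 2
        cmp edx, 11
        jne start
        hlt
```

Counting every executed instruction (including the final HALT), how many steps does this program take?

28

mov edi, 9 → edi=9
mov edx, 5 → edx=5
mov esi, 0 → esi=0
sub edi, 11 → edi=9-11=-2
mov edi, [esi] → edi=M[0]=13
and edi, 127 → edi=13&127=13
sub edi, 18 → edi=13-18=-5
add esi, 4 → esi=0+4=4
add edx, 2 → edx=5+2=7
cmp edx, 11  (cmp 7,11)
jne start: taken
sub edi, 11 → edi=(-5)-11=-16
mov edi, [esi] → edi=M[4]=10
and edi, 127 → edi=10&127=10
sub edi, 18 → edi=10-18=-8
add esi, 4 → esi=4+4=8
add edx, 2 → edx=7+2=9
cmp edx, 11  (cmp 9,11)
jne start: taken
sub edi, 11 → edi=(-8)-11=-19
mov edi, [esi] → edi=M[8]=26
and edi, 127 → edi=26&127=26
sub edi, 18 → edi=26-18=8
add esi, 4 → esi=8+4=12
add edx, 2 → edx=9+2=11
cmp edx, 11  (cmp 11,11)
jne start: not taken
halt.
Total executed instructions: 28.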